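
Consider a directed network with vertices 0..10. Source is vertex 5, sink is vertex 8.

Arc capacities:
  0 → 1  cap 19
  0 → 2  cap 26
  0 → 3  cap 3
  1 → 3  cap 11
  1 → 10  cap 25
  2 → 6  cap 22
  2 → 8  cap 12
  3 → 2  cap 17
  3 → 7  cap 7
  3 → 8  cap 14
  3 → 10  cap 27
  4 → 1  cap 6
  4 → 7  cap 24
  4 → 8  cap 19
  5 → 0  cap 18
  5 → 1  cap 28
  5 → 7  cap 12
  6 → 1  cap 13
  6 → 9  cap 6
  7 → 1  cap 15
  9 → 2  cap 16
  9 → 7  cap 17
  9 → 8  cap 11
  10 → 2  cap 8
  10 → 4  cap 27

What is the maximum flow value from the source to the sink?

augment #1: 5→0→2→8 bottleneck 12, total now 12
augment #2: 5→0→3→8 bottleneck 3, total now 15
augment #3: 5→1→3→8 bottleneck 11, total now 26
augment #4: 5→1→10→4→8 bottleneck 17, total now 43
augment #5: 5→0→1→10→4→8 bottleneck 2, total now 45
augment #6: 5→0→2→6→9→8 bottleneck 1, total now 46
augment #7: 5→7→1→0→2→6→9→8 bottleneck 2, total now 48
augment #8: 5→7→1→10→2→6→9→8 bottleneck 3, total now 51

Maximum flow value: 51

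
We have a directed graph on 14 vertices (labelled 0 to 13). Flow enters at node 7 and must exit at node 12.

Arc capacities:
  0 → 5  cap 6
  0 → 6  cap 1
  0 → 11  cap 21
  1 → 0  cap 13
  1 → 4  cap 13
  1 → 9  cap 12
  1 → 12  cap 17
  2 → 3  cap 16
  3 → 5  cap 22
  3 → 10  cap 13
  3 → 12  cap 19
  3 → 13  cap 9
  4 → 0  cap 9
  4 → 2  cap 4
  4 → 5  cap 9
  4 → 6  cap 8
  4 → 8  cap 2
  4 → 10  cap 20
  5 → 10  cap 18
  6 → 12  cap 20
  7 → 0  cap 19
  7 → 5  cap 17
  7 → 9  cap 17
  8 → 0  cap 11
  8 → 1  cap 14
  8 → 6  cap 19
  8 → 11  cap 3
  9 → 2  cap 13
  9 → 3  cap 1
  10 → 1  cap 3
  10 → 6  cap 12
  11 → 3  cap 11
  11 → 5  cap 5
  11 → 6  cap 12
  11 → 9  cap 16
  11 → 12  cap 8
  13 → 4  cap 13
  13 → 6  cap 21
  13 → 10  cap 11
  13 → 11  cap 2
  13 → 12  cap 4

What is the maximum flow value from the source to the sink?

augment #1: 7→0→6→12 bottleneck 1, total now 1
augment #2: 7→0→11→12 bottleneck 8, total now 9
augment #3: 7→9→3→12 bottleneck 1, total now 10
augment #4: 7→0→11→3→12 bottleneck 10, total now 20
augment #5: 7→5→10→1→12 bottleneck 3, total now 23
augment #6: 7→5→10→6→12 bottleneck 12, total now 35
augment #7: 7→9→2→3→12 bottleneck 8, total now 43
augment #8: 7→9→2→3→13→12 bottleneck 4, total now 47
augment #9: 7→9→2→3→11→6→12 bottleneck 1, total now 48

Maximum flow value: 48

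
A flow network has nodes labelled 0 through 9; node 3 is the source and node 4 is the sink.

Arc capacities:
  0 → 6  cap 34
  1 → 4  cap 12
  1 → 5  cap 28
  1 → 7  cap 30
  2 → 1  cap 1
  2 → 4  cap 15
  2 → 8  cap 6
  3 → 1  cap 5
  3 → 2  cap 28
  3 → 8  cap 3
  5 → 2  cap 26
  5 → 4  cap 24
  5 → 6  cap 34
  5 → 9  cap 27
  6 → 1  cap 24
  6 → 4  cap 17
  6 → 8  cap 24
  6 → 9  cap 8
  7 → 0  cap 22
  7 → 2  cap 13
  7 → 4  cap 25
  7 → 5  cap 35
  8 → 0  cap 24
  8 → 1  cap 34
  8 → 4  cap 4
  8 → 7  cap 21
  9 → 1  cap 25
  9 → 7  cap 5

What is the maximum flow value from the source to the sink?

Maximum flow value: 30

augment #1: 3→1→4 bottleneck 5, total now 5
augment #2: 3→2→4 bottleneck 15, total now 20
augment #3: 3→8→4 bottleneck 3, total now 23
augment #4: 3→2→1→4 bottleneck 1, total now 24
augment #5: 3→2→8→4 bottleneck 1, total now 25
augment #6: 3→2→8→1→4 bottleneck 5, total now 30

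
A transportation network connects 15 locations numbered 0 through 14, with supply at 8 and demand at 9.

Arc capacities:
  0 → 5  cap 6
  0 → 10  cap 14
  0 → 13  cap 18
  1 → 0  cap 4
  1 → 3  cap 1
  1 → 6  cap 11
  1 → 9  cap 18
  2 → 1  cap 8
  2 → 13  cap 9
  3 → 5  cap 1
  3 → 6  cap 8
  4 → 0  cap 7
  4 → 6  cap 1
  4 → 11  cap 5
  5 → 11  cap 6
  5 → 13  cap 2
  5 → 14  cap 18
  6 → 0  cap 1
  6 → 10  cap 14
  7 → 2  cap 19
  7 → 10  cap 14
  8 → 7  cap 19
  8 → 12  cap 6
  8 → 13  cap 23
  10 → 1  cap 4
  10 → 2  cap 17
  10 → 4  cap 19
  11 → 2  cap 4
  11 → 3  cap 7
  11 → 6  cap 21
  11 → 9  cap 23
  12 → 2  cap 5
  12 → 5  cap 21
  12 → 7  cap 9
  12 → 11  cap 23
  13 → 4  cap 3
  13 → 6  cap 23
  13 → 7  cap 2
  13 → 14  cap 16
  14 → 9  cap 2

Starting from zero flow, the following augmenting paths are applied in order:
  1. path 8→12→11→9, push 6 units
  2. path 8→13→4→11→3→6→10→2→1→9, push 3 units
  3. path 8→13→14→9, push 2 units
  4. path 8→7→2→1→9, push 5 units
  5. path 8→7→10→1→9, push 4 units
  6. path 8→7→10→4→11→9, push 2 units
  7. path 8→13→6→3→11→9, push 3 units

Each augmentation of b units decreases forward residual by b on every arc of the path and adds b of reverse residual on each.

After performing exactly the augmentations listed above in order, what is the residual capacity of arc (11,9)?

after path 1 (8→12→11→9, push 6): res(11,9)=17
after path 2 (8→13→4→11→3→6→10→2→1→9, push 3): res(11,9)=17
after path 3 (8→13→14→9, push 2): res(11,9)=17
after path 4 (8→7→2→1→9, push 5): res(11,9)=17
after path 5 (8→7→10→1→9, push 4): res(11,9)=17
after path 6 (8→7→10→4→11→9, push 2): res(11,9)=15
after path 7 (8→13→6→3→11→9, push 3): res(11,9)=12

Residual capacity of (11,9): 12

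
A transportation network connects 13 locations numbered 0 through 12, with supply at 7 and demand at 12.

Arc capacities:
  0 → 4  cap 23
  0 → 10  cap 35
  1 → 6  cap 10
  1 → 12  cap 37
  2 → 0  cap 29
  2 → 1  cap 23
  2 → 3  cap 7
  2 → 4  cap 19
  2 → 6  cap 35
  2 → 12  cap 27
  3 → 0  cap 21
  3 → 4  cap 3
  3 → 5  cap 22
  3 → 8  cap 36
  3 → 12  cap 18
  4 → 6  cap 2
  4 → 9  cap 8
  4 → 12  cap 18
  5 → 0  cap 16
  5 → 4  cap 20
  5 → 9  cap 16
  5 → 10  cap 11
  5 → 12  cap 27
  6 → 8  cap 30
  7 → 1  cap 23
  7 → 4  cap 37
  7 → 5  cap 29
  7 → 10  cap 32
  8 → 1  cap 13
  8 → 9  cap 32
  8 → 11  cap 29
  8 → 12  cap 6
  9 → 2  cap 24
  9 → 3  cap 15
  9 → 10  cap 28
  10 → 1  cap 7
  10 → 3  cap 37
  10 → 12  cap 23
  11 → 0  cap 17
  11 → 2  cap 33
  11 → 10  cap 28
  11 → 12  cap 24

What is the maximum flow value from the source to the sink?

Maximum flow value: 112

augment #1: 7→1→12 bottleneck 23, total now 23
augment #2: 7→4→12 bottleneck 18, total now 41
augment #3: 7→5→12 bottleneck 27, total now 68
augment #4: 7→10→12 bottleneck 23, total now 91
augment #5: 7→10→1→12 bottleneck 7, total now 98
augment #6: 7→10→3→12 bottleneck 2, total now 100
augment #7: 7→4→6→8→12 bottleneck 2, total now 102
augment #8: 7→4→9→2→12 bottleneck 8, total now 110
augment #9: 7→5→9→2→12 bottleneck 2, total now 112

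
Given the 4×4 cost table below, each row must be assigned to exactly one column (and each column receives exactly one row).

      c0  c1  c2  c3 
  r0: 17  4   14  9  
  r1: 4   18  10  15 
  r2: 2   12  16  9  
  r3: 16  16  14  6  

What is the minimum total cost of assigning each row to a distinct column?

optimal assignment: row0→col1 (cost 4), row1→col2 (cost 10), row2→col0 (cost 2), row3→col3 (cost 6)
total = 4 + 10 + 2 + 6 = 22

Minimum assignment cost: 22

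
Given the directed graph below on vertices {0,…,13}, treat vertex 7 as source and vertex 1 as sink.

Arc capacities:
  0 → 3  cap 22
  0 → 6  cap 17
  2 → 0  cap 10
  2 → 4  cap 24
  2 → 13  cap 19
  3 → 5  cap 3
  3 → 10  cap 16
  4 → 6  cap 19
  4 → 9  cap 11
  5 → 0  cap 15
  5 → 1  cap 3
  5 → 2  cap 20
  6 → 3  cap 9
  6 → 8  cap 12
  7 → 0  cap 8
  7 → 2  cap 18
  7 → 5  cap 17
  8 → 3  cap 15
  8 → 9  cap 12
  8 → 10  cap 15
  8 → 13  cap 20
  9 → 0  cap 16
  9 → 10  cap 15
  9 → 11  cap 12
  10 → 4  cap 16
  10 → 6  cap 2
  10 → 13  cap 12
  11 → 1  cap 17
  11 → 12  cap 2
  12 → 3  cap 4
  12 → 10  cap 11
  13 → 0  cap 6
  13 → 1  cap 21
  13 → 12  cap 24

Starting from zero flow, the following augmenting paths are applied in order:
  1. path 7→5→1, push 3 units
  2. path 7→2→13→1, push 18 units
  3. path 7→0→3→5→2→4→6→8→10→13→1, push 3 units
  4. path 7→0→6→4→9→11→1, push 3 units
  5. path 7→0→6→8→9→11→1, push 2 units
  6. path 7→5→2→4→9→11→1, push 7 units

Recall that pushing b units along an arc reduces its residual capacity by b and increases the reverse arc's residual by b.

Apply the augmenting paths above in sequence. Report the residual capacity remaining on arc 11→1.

Residual capacity of (11,1): 5

after path 1 (7→5→1, push 3): res(11,1)=17
after path 2 (7→2→13→1, push 18): res(11,1)=17
after path 3 (7→0→3→5→2→4→6→8→10→13→1, push 3): res(11,1)=17
after path 4 (7→0→6→4→9→11→1, push 3): res(11,1)=14
after path 5 (7→0→6→8→9→11→1, push 2): res(11,1)=12
after path 6 (7→5→2→4→9→11→1, push 7): res(11,1)=5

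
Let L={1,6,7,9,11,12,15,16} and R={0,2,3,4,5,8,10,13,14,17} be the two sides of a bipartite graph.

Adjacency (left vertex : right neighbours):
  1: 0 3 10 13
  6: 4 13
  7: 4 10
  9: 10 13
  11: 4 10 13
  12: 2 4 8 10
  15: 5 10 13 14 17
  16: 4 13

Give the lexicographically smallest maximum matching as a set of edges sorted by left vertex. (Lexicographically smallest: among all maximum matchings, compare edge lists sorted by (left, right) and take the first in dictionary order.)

Lex-smallest maximum matching: {(1,0), (6,4), (7,10), (9,13), (12,2), (15,5)}

|M| = 6 (so the lex-smallest maximum matching has 6 edges)
process left vertices in ascending order; for each, take the smallest-labelled available neighbour that still permits 6 edges overall, or leave it unmatched if none does
lex-smallest matching: {1-0, 6-4, 7-10, 9-13, 12-2, 15-5}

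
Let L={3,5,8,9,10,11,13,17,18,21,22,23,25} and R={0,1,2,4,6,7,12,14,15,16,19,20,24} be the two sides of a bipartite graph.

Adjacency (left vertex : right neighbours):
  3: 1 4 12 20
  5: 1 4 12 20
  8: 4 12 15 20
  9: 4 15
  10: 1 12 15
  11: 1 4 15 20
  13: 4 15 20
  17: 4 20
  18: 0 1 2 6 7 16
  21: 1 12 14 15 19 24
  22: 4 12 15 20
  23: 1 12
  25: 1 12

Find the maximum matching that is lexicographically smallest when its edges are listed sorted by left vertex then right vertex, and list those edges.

|M| = 7 (so the lex-smallest maximum matching has 7 edges)
process left vertices in ascending order; for each, take the smallest-labelled available neighbour that still permits 7 edges overall, or leave it unmatched if none does
lex-smallest matching: {3-1, 5-4, 8-12, 9-15, 11-20, 18-0, 21-14}

Lex-smallest maximum matching: {(3,1), (5,4), (8,12), (9,15), (11,20), (18,0), (21,14)}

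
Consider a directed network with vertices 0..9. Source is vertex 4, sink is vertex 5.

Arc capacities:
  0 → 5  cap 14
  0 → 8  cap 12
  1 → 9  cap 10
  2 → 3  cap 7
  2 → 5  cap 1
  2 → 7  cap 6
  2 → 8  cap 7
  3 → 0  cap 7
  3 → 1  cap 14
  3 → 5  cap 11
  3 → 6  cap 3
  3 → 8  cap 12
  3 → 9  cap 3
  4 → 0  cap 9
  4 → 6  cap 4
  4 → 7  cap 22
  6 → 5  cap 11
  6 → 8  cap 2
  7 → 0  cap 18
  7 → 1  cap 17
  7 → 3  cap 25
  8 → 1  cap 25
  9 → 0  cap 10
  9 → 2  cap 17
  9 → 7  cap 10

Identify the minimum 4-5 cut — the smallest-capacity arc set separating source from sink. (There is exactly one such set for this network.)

augment #1: 4→0→5 push 9
augment #2: 4→6→5 push 4
augment #3: 4→7→0→5 push 5
augment #4: 4→7→3→5 push 11
augment #5: 4→7→3→6→5 push 3
augment #6: 4→7→1→9→2→5 push 1
max flow = 33; residual-reachable set from 4 gives S-side
cut edges (S→T): {(0,5), (2,5), (3,5), (3,6), (4,6)} total cap 33

Min-cut arcs: {(0,5), (2,5), (3,5), (3,6), (4,6)} (total capacity 33)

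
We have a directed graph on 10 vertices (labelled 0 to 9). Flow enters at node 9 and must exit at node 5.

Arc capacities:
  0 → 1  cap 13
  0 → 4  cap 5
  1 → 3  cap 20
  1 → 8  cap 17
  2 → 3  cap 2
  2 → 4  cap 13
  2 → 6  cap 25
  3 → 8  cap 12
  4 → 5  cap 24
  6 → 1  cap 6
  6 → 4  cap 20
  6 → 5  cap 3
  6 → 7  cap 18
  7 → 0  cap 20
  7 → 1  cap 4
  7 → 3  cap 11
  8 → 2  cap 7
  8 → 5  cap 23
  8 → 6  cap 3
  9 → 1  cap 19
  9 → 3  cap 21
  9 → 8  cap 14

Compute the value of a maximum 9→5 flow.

augment #1: 9→8→5 bottleneck 14, total now 14
augment #2: 9→1→8→5 bottleneck 9, total now 23
augment #3: 9→1→8→6→5 bottleneck 3, total now 26
augment #4: 9→1→8→2→4→5 bottleneck 5, total now 31
augment #5: 9→3→8→2→4→5 bottleneck 2, total now 33

Maximum flow value: 33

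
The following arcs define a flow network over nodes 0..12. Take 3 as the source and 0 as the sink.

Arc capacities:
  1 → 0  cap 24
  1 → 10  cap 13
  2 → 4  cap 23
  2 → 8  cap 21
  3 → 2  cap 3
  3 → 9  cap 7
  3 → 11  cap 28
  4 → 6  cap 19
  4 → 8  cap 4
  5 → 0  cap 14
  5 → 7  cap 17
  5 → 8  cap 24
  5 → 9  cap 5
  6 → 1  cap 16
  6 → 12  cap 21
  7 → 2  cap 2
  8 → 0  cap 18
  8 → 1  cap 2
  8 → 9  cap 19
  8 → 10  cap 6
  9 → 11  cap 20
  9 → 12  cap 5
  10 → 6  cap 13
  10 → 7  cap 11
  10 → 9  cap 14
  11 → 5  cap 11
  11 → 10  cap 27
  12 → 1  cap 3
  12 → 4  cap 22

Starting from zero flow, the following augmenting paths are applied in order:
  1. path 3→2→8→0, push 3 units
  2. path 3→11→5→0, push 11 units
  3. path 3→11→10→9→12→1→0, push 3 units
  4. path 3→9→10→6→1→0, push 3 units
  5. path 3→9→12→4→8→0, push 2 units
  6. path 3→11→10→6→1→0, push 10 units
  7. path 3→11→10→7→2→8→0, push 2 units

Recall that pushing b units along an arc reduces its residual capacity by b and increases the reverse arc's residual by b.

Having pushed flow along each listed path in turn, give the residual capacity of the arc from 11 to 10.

Residual capacity of (11,10): 12

after path 1 (3→2→8→0, push 3): res(11,10)=27
after path 2 (3→11→5→0, push 11): res(11,10)=27
after path 3 (3→11→10→9→12→1→0, push 3): res(11,10)=24
after path 4 (3→9→10→6→1→0, push 3): res(11,10)=24
after path 5 (3→9→12→4→8→0, push 2): res(11,10)=24
after path 6 (3→11→10→6→1→0, push 10): res(11,10)=14
after path 7 (3→11→10→7→2→8→0, push 2): res(11,10)=12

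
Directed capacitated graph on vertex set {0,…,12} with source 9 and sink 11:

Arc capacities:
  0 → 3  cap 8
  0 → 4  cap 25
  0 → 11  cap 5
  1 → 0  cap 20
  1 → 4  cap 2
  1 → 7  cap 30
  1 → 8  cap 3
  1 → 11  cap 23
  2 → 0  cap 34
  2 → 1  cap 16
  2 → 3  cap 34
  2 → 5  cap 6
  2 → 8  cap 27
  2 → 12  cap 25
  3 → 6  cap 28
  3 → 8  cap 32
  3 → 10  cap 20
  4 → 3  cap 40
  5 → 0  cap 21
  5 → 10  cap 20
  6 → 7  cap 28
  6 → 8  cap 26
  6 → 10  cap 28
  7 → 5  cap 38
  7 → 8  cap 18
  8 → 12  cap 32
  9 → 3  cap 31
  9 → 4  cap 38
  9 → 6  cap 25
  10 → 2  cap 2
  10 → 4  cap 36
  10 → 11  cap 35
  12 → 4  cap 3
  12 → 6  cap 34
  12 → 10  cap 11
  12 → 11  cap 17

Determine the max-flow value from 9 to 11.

augment #1: 9→3→10→11 bottleneck 20, total now 20
augment #2: 9→6→10→11 bottleneck 15, total now 35
augment #3: 9→3→8→12→11 bottleneck 11, total now 46
augment #4: 9→6→8→12→11 bottleneck 6, total now 52
augment #5: 9→6→7→5→0→11 bottleneck 4, total now 56
augment #6: 9→4→3→6→7→5→0→11 bottleneck 1, total now 57
augment #7: 9→4→3→6→10→2→1→11 bottleneck 2, total now 59

Maximum flow value: 59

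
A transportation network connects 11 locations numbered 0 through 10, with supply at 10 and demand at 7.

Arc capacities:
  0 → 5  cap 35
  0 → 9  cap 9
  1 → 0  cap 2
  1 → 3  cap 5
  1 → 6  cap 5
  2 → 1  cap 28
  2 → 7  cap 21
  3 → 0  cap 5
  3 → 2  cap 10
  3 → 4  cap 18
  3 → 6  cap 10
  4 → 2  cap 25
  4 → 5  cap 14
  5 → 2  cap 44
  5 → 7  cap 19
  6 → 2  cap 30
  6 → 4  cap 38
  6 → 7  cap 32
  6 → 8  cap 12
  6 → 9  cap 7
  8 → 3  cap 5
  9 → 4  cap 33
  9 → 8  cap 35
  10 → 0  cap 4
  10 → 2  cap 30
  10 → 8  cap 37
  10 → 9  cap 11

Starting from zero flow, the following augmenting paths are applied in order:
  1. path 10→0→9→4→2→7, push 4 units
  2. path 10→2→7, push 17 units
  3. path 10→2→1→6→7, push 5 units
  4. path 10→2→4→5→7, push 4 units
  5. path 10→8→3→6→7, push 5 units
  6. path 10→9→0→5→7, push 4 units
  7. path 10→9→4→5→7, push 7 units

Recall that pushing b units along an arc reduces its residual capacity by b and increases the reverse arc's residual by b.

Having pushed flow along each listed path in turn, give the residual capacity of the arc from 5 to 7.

Residual capacity of (5,7): 4

after path 1 (10→0→9→4→2→7, push 4): res(5,7)=19
after path 2 (10→2→7, push 17): res(5,7)=19
after path 3 (10→2→1→6→7, push 5): res(5,7)=19
after path 4 (10→2→4→5→7, push 4): res(5,7)=15
after path 5 (10→8→3→6→7, push 5): res(5,7)=15
after path 6 (10→9→0→5→7, push 4): res(5,7)=11
after path 7 (10→9→4→5→7, push 7): res(5,7)=4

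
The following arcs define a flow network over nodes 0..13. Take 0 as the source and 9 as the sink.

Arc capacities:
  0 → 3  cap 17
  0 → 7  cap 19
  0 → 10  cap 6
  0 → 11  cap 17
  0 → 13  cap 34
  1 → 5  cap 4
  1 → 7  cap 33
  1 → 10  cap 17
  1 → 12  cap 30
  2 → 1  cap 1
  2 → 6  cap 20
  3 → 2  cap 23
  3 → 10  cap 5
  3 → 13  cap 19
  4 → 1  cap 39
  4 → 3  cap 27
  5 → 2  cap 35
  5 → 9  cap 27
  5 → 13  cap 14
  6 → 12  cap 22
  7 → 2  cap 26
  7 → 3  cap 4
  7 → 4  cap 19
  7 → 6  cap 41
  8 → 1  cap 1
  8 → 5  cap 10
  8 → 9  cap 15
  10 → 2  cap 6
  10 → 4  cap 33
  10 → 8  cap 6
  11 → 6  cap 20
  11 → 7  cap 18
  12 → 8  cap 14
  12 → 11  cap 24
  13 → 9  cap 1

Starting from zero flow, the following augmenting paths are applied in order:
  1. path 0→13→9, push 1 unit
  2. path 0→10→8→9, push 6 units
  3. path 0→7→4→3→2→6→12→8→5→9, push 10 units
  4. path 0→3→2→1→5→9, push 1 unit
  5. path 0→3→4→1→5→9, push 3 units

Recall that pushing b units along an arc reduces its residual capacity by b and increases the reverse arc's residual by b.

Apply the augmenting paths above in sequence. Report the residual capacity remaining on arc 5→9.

Residual capacity of (5,9): 13

after path 1 (0→13→9, push 1): res(5,9)=27
after path 2 (0→10→8→9, push 6): res(5,9)=27
after path 3 (0→7→4→3→2→6→12→8→5→9, push 10): res(5,9)=17
after path 4 (0→3→2→1→5→9, push 1): res(5,9)=16
after path 5 (0→3→4→1→5→9, push 3): res(5,9)=13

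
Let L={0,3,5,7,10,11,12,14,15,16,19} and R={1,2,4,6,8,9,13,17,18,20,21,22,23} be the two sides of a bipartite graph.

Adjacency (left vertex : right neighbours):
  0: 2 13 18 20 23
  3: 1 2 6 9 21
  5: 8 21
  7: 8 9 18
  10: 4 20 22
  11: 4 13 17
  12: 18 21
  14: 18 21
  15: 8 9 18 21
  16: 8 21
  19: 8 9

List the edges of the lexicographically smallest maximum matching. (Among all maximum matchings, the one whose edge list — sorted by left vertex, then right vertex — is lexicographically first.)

|M| = 8 (so the lex-smallest maximum matching has 8 edges)
process left vertices in ascending order; for each, take the smallest-labelled available neighbour that still permits 8 edges overall, or leave it unmatched if none does
lex-smallest matching: {0-2, 3-1, 5-8, 7-9, 10-4, 11-13, 12-18, 14-21}

Lex-smallest maximum matching: {(0,2), (3,1), (5,8), (7,9), (10,4), (11,13), (12,18), (14,21)}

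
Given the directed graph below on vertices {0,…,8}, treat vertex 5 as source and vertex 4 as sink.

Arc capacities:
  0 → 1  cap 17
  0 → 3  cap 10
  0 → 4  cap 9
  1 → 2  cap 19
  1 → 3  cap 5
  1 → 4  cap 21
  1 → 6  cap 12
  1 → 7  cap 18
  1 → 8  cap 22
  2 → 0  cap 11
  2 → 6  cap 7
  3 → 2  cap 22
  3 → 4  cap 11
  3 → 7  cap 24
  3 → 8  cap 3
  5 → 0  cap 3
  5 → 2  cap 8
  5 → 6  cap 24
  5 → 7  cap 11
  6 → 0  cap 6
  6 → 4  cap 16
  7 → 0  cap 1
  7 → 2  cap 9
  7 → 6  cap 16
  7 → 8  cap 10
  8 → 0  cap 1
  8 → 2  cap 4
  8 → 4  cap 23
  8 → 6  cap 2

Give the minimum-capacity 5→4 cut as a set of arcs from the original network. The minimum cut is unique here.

augment #1: 5→0→4 push 3
augment #2: 5→6→4 push 16
augment #3: 5→2→0→4 push 6
augment #4: 5→7→8→4 push 10
augment #5: 5→2→0→1→4 push 2
augment #6: 5→6→0→1→4 push 6
augment #7: 5→7→0→1→4 push 1
max flow = 44; residual-reachable set from 5 gives S-side
cut edges (S→T): {(5,0), (5,2), (5,7), (6,0), (6,4)} total cap 44

Min-cut arcs: {(5,0), (5,2), (5,7), (6,0), (6,4)} (total capacity 44)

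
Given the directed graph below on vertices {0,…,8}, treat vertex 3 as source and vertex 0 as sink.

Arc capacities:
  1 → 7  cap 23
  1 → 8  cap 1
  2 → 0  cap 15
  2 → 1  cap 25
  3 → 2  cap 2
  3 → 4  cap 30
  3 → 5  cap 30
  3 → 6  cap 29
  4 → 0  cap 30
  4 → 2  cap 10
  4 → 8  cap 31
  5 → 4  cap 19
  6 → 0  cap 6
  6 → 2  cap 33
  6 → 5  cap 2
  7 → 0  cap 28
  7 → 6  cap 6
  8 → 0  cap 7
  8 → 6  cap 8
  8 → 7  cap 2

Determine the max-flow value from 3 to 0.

augment #1: 3→2→0 bottleneck 2, total now 2
augment #2: 3→4→0 bottleneck 30, total now 32
augment #3: 3→6→0 bottleneck 6, total now 38
augment #4: 3→6→2→0 bottleneck 13, total now 51
augment #5: 3→5→4→8→0 bottleneck 7, total now 58
augment #6: 3→5→4→8→7→0 bottleneck 2, total now 60
augment #7: 3→6→2→1→7→0 bottleneck 10, total now 70
augment #8: 3→5→4→2→1→7→0 bottleneck 10, total now 80

Maximum flow value: 80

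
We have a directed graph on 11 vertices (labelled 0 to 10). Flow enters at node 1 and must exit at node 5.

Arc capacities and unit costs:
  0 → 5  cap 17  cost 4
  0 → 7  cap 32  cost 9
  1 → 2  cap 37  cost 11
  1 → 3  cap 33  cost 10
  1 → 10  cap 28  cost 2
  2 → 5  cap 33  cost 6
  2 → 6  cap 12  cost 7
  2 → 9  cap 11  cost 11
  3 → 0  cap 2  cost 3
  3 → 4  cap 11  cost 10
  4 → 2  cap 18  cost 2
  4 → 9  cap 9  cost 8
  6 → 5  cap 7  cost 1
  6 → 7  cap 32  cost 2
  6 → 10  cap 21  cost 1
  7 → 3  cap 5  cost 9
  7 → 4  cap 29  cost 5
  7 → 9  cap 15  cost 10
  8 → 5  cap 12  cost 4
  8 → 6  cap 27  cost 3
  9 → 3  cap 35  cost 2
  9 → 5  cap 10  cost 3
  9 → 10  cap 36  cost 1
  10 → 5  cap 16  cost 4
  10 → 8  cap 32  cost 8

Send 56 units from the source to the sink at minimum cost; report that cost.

shortest-cost path #1: 1→10→5 push 16 @ unit cost 6 (adds 96)
shortest-cost path #2: 1→10→8→5 push 12 @ unit cost 14 (adds 168)
shortest-cost path #3: 1→2→5 push 28 @ unit cost 17 (adds 476)
total cost = 740

Minimum cost for 56 units: 740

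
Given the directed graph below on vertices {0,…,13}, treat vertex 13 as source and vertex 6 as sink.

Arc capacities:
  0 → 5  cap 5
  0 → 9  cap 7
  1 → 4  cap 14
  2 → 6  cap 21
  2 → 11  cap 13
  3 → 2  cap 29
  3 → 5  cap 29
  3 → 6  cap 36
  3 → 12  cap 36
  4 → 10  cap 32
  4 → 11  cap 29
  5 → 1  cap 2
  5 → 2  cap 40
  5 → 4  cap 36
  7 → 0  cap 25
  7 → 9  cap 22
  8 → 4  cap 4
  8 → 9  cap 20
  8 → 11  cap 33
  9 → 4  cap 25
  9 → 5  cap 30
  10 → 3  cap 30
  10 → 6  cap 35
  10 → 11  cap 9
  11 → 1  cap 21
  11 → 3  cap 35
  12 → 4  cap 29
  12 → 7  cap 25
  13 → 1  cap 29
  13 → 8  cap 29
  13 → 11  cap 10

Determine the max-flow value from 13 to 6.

augment #1: 13→11→3→6 bottleneck 10, total now 10
augment #2: 13→1→4→10→6 bottleneck 14, total now 24
augment #3: 13→8→4→10→6 bottleneck 4, total now 28
augment #4: 13→8→11→3→6 bottleneck 25, total now 53

Maximum flow value: 53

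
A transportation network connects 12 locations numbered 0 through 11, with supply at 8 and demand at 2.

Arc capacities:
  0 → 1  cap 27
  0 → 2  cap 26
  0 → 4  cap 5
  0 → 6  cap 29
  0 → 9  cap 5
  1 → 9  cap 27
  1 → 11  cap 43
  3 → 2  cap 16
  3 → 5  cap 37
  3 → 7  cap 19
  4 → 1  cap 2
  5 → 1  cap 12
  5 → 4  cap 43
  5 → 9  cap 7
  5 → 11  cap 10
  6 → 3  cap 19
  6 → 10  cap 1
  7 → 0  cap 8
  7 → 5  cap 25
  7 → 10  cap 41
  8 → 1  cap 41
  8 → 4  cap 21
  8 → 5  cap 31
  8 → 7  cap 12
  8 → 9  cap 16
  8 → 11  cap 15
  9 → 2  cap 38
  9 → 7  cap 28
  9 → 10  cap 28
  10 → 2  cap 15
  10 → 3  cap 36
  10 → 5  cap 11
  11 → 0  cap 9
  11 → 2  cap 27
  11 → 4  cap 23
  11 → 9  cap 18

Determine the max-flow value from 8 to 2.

augment #1: 8→9→2 bottleneck 16, total now 16
augment #2: 8→11→2 bottleneck 15, total now 31
augment #3: 8→1→9→2 bottleneck 22, total now 53
augment #4: 8→1→11→2 bottleneck 12, total now 65
augment #5: 8→7→0→2 bottleneck 8, total now 73
augment #6: 8→7→10→2 bottleneck 4, total now 77
augment #7: 8→1→9→10→2 bottleneck 5, total now 82
augment #8: 8→1→11→0→2 bottleneck 2, total now 84
augment #9: 8→5→9→10→2 bottleneck 6, total now 90
augment #10: 8→5→11→0→2 bottleneck 7, total now 97
augment #11: 8→5→9→10→3→2 bottleneck 1, total now 98
augment #12: 8→5→11→9→10→3→2 bottleneck 3, total now 101
augment #13: 8→4→1→11→9→10→3→2 bottleneck 2, total now 103
augment #14: 8→5→1→11→9→10→3→2 bottleneck 10, total now 113

Maximum flow value: 113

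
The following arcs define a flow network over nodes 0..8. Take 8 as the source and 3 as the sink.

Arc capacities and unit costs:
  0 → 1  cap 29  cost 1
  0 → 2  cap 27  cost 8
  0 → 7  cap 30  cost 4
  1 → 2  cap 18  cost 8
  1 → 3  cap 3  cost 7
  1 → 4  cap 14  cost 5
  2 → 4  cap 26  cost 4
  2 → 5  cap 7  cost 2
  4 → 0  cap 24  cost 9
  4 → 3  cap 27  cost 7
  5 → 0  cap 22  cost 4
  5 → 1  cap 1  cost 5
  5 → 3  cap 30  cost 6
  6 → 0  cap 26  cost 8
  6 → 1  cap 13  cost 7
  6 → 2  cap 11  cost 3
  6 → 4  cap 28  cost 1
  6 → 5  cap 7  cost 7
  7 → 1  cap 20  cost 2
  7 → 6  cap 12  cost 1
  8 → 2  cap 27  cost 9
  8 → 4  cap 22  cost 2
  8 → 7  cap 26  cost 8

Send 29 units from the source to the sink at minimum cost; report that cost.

Minimum cost for 29 units: 317

shortest-cost path #1: 8→4→3 push 22 @ unit cost 9 (adds 198)
shortest-cost path #2: 8→2→5→3 push 7 @ unit cost 17 (adds 119)
total cost = 317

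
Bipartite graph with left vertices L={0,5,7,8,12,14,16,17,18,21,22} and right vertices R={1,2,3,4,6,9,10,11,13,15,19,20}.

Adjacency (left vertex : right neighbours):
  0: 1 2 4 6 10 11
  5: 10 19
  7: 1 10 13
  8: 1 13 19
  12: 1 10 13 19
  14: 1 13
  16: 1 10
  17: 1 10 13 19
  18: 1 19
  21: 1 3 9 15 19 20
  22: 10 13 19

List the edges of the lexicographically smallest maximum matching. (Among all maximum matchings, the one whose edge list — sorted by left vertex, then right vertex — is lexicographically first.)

Lex-smallest maximum matching: {(0,2), (5,10), (7,1), (8,13), (12,19), (21,3)}

|M| = 6 (so the lex-smallest maximum matching has 6 edges)
process left vertices in ascending order; for each, take the smallest-labelled available neighbour that still permits 6 edges overall, or leave it unmatched if none does
lex-smallest matching: {0-2, 5-10, 7-1, 8-13, 12-19, 21-3}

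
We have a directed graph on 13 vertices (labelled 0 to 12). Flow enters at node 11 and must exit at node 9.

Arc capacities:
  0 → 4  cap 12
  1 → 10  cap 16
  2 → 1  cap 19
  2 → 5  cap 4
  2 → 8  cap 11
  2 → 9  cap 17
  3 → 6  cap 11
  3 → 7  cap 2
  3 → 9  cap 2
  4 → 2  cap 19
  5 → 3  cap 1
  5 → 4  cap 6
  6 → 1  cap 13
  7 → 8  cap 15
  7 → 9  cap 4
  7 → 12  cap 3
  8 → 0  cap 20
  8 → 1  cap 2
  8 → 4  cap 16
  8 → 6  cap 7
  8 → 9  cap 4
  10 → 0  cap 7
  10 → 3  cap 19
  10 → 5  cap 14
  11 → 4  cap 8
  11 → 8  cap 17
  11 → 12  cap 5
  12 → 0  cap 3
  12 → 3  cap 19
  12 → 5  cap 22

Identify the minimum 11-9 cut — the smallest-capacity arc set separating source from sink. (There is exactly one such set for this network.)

Min-cut arcs: {(2,9), (3,7), (3,9), (8,9)} (total capacity 25)

augment #1: 11→8→9 push 4
augment #2: 11→4→2→9 push 8
augment #3: 11→12→3→9 push 2
augment #4: 11→8→4→2→9 push 9
augment #5: 11→12→3→7→9 push 2
max flow = 25; residual-reachable set from 11 gives S-side
cut edges (S→T): {(2,9), (3,7), (3,9), (8,9)} total cap 25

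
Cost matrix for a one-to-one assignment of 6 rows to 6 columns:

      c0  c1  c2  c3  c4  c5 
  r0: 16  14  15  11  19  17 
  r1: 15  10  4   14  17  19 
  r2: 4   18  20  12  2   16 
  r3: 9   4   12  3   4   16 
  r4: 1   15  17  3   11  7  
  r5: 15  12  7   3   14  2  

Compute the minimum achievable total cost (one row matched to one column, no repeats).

optimal assignment: row0→col3 (cost 11), row1→col2 (cost 4), row2→col4 (cost 2), row3→col1 (cost 4), row4→col0 (cost 1), row5→col5 (cost 2)
total = 11 + 4 + 2 + 4 + 1 + 2 = 24

Minimum assignment cost: 24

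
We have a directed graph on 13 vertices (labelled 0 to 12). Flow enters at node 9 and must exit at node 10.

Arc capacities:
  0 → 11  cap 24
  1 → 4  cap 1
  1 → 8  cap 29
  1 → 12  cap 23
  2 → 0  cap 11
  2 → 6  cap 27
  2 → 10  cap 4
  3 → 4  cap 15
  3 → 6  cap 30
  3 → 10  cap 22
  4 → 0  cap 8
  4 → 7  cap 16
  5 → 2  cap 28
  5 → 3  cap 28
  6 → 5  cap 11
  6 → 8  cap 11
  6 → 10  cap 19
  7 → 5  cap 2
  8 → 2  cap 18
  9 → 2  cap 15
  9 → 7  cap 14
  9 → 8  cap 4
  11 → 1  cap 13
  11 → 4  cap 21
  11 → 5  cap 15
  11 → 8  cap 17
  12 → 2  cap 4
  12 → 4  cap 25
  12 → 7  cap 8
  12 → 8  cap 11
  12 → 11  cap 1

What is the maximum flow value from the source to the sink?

Maximum flow value: 21

augment #1: 9→2→10 bottleneck 4, total now 4
augment #2: 9→2→6→10 bottleneck 11, total now 15
augment #3: 9→7→5→3→10 bottleneck 2, total now 17
augment #4: 9→8→2→6→10 bottleneck 4, total now 21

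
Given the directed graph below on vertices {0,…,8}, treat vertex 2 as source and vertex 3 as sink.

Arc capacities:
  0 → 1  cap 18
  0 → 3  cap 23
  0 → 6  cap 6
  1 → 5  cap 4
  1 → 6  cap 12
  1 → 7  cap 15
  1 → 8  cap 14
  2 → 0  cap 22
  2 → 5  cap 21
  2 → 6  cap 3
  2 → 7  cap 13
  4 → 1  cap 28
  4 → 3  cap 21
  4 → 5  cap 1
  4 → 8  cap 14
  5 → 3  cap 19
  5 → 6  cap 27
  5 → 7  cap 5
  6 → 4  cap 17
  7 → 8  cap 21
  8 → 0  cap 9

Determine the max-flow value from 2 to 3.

augment #1: 2→0→3 bottleneck 22, total now 22
augment #2: 2→5→3 bottleneck 19, total now 41
augment #3: 2→6→4→3 bottleneck 3, total now 44
augment #4: 2→5→6→4→3 bottleneck 2, total now 46
augment #5: 2→7→8→0→3 bottleneck 1, total now 47
augment #6: 2→7→8→0→6→4→3 bottleneck 6, total now 53
augment #7: 2→7→8→0→1→6→4→3 bottleneck 2, total now 55

Maximum flow value: 55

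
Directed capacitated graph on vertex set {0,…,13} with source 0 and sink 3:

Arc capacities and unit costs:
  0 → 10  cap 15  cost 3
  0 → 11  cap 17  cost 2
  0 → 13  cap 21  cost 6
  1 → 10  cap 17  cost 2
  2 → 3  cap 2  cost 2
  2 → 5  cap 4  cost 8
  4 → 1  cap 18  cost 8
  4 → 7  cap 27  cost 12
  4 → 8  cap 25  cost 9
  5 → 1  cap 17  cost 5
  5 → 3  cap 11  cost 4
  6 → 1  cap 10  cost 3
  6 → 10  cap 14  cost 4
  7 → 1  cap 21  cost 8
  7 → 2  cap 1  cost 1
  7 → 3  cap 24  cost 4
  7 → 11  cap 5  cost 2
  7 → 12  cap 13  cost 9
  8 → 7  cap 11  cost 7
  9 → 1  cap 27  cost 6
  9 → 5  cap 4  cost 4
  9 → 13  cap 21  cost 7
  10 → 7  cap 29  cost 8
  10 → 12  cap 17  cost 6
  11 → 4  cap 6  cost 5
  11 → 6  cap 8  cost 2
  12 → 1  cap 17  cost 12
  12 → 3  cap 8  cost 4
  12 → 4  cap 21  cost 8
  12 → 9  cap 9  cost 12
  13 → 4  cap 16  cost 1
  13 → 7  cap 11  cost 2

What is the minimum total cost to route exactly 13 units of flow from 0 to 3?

Minimum cost for 13 units: 157

shortest-cost path #1: 0→13→7→2→3 push 1 @ unit cost 11 (adds 11)
shortest-cost path #2: 0→13→7→3 push 10 @ unit cost 12 (adds 120)
shortest-cost path #3: 0→10→12→3 push 2 @ unit cost 13 (adds 26)
total cost = 157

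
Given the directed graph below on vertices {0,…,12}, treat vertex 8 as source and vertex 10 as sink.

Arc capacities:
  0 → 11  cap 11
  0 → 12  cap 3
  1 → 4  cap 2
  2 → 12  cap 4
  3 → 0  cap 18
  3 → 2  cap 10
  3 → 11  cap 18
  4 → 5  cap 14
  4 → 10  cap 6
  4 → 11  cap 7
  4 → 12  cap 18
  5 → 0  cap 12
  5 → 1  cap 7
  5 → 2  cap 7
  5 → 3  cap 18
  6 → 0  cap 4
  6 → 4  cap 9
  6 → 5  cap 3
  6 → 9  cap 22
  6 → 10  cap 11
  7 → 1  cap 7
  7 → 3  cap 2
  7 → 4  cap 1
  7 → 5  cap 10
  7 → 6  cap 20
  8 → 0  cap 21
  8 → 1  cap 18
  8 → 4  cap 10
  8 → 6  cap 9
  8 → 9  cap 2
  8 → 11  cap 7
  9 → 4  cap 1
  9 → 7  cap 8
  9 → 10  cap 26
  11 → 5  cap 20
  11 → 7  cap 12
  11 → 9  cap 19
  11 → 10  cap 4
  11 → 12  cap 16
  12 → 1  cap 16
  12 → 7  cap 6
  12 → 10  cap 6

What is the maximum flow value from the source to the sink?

augment #1: 8→4→10 bottleneck 6, total now 6
augment #2: 8→6→10 bottleneck 9, total now 15
augment #3: 8→9→10 bottleneck 2, total now 17
augment #4: 8→11→10 bottleneck 4, total now 21
augment #5: 8→0→12→10 bottleneck 3, total now 24
augment #6: 8→4→12→10 bottleneck 3, total now 27
augment #7: 8→11→9→10 bottleneck 3, total now 30
augment #8: 8→0→11→9→10 bottleneck 11, total now 41
augment #9: 8→4→11→9→10 bottleneck 1, total now 42
augment #10: 8→1→4→11→9→10 bottleneck 2, total now 44

Maximum flow value: 44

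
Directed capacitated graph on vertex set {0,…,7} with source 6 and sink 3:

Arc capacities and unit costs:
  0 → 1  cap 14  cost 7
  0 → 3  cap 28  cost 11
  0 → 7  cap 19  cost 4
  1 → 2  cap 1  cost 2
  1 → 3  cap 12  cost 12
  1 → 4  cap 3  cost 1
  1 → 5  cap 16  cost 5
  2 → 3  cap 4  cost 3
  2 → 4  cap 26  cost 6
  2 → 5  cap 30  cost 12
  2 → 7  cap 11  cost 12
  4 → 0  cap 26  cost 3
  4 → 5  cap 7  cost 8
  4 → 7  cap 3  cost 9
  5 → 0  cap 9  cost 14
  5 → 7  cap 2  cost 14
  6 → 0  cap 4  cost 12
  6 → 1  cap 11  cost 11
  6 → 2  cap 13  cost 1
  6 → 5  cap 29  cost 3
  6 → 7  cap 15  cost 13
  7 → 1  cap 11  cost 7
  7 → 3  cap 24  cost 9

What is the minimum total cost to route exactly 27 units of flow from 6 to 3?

shortest-cost path #1: 6→2→3 push 4 @ unit cost 4 (adds 16)
shortest-cost path #2: 6→2→4→0→3 push 9 @ unit cost 21 (adds 189)
shortest-cost path #3: 6→7→3 push 14 @ unit cost 22 (adds 308)
total cost = 513

Minimum cost for 27 units: 513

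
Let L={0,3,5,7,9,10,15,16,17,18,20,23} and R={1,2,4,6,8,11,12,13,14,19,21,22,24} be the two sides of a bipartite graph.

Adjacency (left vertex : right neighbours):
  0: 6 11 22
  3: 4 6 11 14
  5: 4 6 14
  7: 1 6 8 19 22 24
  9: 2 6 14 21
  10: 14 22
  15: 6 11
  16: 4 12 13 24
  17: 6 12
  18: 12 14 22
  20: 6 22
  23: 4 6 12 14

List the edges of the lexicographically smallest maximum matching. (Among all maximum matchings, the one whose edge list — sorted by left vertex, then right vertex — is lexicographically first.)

Lex-smallest maximum matching: {(0,6), (3,4), (5,14), (7,1), (9,2), (10,22), (15,11), (16,13), (17,12)}

|M| = 9 (so the lex-smallest maximum matching has 9 edges)
process left vertices in ascending order; for each, take the smallest-labelled available neighbour that still permits 9 edges overall, or leave it unmatched if none does
lex-smallest matching: {0-6, 3-4, 5-14, 7-1, 9-2, 10-22, 15-11, 16-13, 17-12}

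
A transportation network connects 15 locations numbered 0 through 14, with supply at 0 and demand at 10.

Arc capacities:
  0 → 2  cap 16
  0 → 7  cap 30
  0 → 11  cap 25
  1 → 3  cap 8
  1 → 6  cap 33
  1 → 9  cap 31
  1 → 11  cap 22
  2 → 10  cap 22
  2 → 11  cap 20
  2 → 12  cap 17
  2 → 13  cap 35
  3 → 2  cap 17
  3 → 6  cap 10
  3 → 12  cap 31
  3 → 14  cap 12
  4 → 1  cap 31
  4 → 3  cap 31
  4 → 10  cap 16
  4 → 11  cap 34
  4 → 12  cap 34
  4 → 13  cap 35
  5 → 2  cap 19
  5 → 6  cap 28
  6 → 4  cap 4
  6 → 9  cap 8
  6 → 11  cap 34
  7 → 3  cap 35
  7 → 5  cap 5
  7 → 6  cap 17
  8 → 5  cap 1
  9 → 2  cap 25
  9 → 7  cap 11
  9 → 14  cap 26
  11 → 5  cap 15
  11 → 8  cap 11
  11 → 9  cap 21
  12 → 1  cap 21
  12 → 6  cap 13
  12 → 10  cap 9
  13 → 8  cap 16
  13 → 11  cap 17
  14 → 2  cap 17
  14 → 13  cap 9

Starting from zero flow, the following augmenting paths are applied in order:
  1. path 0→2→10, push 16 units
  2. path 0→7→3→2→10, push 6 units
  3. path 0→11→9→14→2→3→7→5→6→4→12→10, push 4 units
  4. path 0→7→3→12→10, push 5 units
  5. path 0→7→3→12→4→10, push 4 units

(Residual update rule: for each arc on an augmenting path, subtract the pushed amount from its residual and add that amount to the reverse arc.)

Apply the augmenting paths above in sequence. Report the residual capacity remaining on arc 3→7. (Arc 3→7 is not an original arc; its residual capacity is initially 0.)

after path 1 (0→2→10, push 16): res(3,7)=0
after path 2 (0→7→3→2→10, push 6): res(3,7)=6
after path 3 (0→11→9→14→2→3→7→5→6→4→12→10, push 4): res(3,7)=2
after path 4 (0→7→3→12→10, push 5): res(3,7)=7
after path 5 (0→7→3→12→4→10, push 4): res(3,7)=11

Residual capacity of (3,7): 11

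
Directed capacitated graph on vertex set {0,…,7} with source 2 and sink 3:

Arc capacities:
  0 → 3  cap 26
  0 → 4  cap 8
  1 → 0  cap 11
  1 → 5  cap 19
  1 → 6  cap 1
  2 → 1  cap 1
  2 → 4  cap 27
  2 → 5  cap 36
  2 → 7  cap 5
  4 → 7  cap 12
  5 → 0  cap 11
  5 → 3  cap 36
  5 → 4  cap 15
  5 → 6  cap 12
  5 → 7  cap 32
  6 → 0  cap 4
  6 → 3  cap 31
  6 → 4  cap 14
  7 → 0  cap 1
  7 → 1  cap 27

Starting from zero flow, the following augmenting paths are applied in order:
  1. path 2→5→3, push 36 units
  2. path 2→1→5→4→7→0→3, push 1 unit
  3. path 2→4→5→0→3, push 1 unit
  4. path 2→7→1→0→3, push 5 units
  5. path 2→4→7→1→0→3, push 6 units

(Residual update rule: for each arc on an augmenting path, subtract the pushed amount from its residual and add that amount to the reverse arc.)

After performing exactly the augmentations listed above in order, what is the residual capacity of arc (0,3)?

Residual capacity of (0,3): 13

after path 1 (2→5→3, push 36): res(0,3)=26
after path 2 (2→1→5→4→7→0→3, push 1): res(0,3)=25
after path 3 (2→4→5→0→3, push 1): res(0,3)=24
after path 4 (2→7→1→0→3, push 5): res(0,3)=19
after path 5 (2→4→7→1→0→3, push 6): res(0,3)=13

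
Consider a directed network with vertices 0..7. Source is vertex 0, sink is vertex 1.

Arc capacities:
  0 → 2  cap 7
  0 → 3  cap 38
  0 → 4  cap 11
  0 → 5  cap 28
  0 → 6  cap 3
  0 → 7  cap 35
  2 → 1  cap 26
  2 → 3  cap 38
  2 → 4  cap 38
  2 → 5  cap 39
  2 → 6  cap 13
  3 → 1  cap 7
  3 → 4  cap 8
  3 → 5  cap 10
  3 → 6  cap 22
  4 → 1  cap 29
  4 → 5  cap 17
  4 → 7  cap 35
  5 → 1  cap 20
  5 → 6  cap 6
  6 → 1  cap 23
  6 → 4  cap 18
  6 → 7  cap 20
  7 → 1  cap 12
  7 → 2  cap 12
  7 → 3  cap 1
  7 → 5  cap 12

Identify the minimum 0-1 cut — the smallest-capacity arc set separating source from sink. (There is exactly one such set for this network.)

Min-cut arcs: {(0,2), (0,4), (0,6), (3,1), (3,4), (3,6), (5,1), (5,6), (7,1), (7,2)} (total capacity 108)

augment #1: 0→2→1 push 7
augment #2: 0→3→1 push 7
augment #3: 0→4→1 push 11
augment #4: 0→5→1 push 20
augment #5: 0→6→1 push 3
augment #6: 0→7→1 push 12
augment #7: 0→3→4→1 push 8
augment #8: 0→3→6→1 push 20
augment #9: 0→7→2→1 push 12
augment #10: 0→3→6→4→1 push 2
augment #11: 0→5→6→4→1 push 6
max flow = 108; residual-reachable set from 0 gives S-side
cut edges (S→T): {(0,2), (0,4), (0,6), (3,1), (3,4), (3,6), (5,1), (5,6), (7,1), (7,2)} total cap 108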